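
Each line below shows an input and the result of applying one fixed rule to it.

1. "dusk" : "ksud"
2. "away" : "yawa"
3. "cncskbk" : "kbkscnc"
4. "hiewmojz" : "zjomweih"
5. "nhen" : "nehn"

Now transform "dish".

Rule — reverse the string.
So "dish" becomes "hsid".

hsid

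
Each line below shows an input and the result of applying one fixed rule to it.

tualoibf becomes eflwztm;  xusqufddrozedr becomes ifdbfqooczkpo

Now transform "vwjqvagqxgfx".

ghubglrbirq

Rule — delete the last character, then shift every letter 11 places forward in the alphabet (wrapping around).
Applying both steps to "vwjqvagqxgfx": "vwjqvagqxgf", then "ghubglrbirq".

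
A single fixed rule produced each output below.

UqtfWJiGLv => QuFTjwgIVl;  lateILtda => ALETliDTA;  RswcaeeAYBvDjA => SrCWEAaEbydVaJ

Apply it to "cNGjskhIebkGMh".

What's happening: flip the case of every letter, then swap each adjacent pair of characters (1↔2, 3↔4, ...).
On "cNGjskhIebkGMh": the first step gives "CngJSKHiEBKgmH", and the second then gives "nCJgKSiHBEgKHm".

nCJgKSiHBEgKHm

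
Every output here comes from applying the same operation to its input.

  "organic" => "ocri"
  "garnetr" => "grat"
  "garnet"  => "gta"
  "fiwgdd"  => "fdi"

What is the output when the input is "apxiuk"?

Looking at the pairs, the operation is to take characters alternately from the front and the back (1st, last, 2nd, 2nd-last, ...), then delete the last 3 characters.
Starting from "apxiuk": after the first operation, "akpuxi"; after the second, "akp".
(Check on "fiwgdd": → "fdidwg" → "fdi" ✓)

akp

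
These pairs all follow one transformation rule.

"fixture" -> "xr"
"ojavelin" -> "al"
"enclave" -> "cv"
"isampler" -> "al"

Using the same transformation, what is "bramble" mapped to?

al

In each case the input is transformed by: keep one character in every 3, starting at position 3 (positions 3rd, 6th, 9th, ...).
On "bramble" that produces "al".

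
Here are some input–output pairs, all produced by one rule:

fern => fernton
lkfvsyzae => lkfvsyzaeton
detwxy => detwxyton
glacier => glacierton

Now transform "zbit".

The rule is to append "ton".
So "zbit" becomes "zbitton".

zbitton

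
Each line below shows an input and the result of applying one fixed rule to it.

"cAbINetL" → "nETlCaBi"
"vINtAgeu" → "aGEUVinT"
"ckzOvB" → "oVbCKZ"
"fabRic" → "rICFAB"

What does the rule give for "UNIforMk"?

ORmKuniF

The rule is to flip the case of every letter, then swap the front and back halves of the string.
Doing the same to "UNIforMk": "ORmKuniF".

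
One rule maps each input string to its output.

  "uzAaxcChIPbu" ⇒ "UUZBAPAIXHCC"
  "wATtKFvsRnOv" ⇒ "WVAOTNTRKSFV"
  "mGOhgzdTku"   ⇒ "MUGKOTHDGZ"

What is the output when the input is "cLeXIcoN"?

CNLOECXI

Looking at the pairs, the operation is to take characters alternately from the front and the back (1st, last, 2nd, 2nd-last, ...), then convert every letter to uppercase.
Working it through for "cLeXIcoN": intermediate "cNLoecXI", final "CNLOECXI".
(Check on "mGOhgzdTku": → "muGkOThdgz" → "MUGKOTHDGZ" ✓)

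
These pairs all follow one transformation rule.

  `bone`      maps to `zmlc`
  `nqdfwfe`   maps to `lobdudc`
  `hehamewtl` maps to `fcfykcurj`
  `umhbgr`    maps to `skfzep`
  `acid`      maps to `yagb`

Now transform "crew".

apcu

In each case the input is transformed by: shift every letter 2 places backward in the alphabet (wrapping around).
For "crew" the result is "apcu".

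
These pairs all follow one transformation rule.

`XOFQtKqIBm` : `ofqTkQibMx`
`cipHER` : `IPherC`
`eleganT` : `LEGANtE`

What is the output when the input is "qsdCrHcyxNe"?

The pattern: flip the case of every letter, then move the first character to the end.
Working it through for "qsdCrHcyxNe": intermediate "QSDcRhCYXnE", final "SDcRhCYXnEQ".

SDcRhCYXnEQ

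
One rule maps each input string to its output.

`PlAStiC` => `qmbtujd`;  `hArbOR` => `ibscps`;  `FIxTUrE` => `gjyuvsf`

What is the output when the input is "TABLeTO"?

Rule — shift every letter 1 place forward in the alphabet (wrapping around), then convert every letter to lowercase.
Applying both steps to "TABLeTO": "UBCMfUP", then "ubcmfup".

ubcmfup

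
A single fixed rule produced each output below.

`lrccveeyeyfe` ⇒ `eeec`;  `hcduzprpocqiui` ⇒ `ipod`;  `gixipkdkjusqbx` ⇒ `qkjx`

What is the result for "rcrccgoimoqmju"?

In each case the input is transformed by: keep one character in every 3, starting at position 3 (positions 3rd, 6th, 9th, ...), then swap the first and last characters.
Starting from "rcrccgoimoqmju": after the first operation, "rgmm"; after the second, "mgmr".

mgmr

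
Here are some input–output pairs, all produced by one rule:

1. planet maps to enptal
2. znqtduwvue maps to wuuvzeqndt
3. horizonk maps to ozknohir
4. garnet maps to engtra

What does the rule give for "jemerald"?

ardlejem

The pattern: swap the front and back halves of the string, then swap each adjacent pair of characters (1↔2, 3↔4, ...).
For "jemerald", step one produces "raldjeme"; step two turns that into "ardlejem".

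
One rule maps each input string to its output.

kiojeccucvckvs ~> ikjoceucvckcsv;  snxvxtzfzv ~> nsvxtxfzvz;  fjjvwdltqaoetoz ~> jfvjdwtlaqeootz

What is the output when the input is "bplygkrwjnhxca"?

Looking at the pairs, the operation is to swap each adjacent pair of characters (1↔2, 3↔4, ...).
So "bplygkrwjnhxca" becomes "pbylkgwrnjxhac".

pbylkgwrnjxhac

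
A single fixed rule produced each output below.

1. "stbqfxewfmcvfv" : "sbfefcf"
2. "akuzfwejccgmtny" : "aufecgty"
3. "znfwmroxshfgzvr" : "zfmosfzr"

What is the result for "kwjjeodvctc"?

The rule is to keep every other character starting from the first (positions 1st, 3rd, 5th, ...).
Doing the same to "kwjjeodvctc": "kjedcc".

kjedcc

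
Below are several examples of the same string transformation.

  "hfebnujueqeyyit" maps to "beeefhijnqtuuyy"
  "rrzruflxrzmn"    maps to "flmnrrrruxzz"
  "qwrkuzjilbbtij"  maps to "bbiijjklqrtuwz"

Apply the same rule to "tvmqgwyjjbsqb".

bbgjjmqqstvwy

The pattern: sort the characters into alphabetical order.
Applying that to "tvmqgwyjjbsqb" gives "bbgjjmqqstvwy".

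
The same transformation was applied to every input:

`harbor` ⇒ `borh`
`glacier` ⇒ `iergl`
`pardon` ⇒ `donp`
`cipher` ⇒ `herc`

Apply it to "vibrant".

Each output is the input with this applied: move the last 3 characters to the front (rotate right by 3), then delete the last 2 characters.
Applying that to "vibrant" gives "antvi".
(Check on "glacier": → "ierglac" → "iergl" ✓)

antvi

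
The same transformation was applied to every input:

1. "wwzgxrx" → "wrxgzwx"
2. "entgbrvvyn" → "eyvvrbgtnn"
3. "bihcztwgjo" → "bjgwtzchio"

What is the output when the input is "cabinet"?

Looking at the pairs, the operation is to swap the first and last characters, then reverse the string.
Working it through for "cabinet": intermediate "tabinec", final "cenibat".
(Check on "wwzgxrx": → "xwzgxrw" → "wrxgzwx" ✓)

cenibat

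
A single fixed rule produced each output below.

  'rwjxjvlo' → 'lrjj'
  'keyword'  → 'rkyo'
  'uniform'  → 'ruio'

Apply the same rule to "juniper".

In each case the input is transformed by: move the last 2 characters to the front (rotate right by 2), then keep every other character starting from the first (positions 1st, 3rd, 5th, ...).
Working it through for "juniper": intermediate "erjunip", final "ejnp".

ejnp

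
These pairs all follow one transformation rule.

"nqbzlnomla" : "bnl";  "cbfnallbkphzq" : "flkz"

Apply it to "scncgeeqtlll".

Looking at the pairs, the operation is to keep one character in every 3, starting at position 3 (positions 3rd, 6th, 9th, ...).
Doing the same to "scncgeeqtlll": "netl".

netl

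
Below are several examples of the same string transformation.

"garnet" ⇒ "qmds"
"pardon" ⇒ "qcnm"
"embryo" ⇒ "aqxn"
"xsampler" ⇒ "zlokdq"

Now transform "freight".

The rule is to delete the first 2 characters, then shift every letter 1 place backward in the alphabet (wrapping around).
"freight" → "dhfgs".

dhfgs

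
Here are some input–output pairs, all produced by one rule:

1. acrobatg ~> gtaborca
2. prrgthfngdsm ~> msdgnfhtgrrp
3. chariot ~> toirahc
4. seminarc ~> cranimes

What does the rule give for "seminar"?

In each case the input is transformed by: reverse the string.
On "seminar" that produces "ranimes".

ranimes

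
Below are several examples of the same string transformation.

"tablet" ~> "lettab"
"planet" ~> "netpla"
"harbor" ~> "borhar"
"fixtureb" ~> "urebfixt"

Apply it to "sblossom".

The rule is to swap the front and back halves of the string.
So "sblossom" becomes "ssomsblo".

ssomsblo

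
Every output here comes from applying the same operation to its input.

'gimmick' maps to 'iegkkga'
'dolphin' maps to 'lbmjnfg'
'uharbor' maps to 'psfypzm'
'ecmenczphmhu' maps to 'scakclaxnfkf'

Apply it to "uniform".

kslgdmp

The pattern: move the last character to the front, then shift every letter 2 places backward in the alphabet (wrapping around).
Starting from "uniform": after the first operation, "munifor"; after the second, "kslgdmp".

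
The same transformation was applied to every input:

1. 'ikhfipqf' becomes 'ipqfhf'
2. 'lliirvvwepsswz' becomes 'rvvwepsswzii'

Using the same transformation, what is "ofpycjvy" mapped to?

Rule — delete the first 2 characters, then move the first 2 characters to the end (rotate left by 2).
Applying that to "ofpycjvy" gives "cjvypy".

cjvypy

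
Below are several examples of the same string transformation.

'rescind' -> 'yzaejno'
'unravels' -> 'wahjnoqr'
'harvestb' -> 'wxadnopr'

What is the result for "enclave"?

wyaahjr

Looking at the pairs, the operation is to sort the characters into alphabetical order, then shift every letter 4 places backward in the alphabet (wrapping around).
Working it through for "enclave": intermediate "aceelnv", final "wyaahjr".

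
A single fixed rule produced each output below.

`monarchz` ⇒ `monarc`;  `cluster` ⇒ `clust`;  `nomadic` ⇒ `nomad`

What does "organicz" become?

In each case the input is transformed by: delete the last 2 characters.
For "organicz" the result is "organi".

organi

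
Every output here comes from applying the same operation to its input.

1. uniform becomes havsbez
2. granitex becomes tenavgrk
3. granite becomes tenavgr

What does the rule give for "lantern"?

The pattern: shift every letter 13 places forward in the alphabet (wrapping around) — i.e. ROT13.
So "lantern" becomes "ynagrea".

ynagrea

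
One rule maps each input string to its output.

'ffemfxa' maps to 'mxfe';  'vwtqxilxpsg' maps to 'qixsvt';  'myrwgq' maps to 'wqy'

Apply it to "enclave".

lvec

The rule is to move the first 3 characters to the end (rotate left by 3), then keep every other character starting from the first (positions 1st, 3rd, 5th, ...).
Starting from "enclave": after the first operation, "laveenc"; after the second, "lvec".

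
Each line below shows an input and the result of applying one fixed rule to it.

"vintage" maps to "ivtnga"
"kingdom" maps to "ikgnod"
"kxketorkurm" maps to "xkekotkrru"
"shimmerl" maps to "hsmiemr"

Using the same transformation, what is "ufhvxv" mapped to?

Rule — delete the last character, then swap each adjacent pair of characters (1↔2, 3↔4, ...).
Starting from "ufhvxv": after the first operation, "ufhvx"; after the second, "fuvhx".

fuvhx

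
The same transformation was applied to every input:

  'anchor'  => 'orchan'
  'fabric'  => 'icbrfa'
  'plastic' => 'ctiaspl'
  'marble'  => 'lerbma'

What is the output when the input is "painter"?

rteinpa

The pattern: swap each adjacent pair of characters (1↔2, 3↔4, ...), then reverse the string.
Working it through for "painter": intermediate "apnietr", final "rteinpa".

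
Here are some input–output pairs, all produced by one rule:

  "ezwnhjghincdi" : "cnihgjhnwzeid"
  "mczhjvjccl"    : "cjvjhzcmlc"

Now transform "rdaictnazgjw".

gzantciadrwj

In each case the input is transformed by: reverse the string, then move the first 2 characters to the end (rotate left by 2).
Applying both steps to "rdaictnazgjw": "wjgzantciadr", then "gzantciadrwj".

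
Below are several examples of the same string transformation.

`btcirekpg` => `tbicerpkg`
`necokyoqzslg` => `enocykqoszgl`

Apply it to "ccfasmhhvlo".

ccafmshhlvo

The pattern: swap each adjacent pair of characters (1↔2, 3↔4, ...).
"ccfasmhhvlo" → "ccafmshhlvo".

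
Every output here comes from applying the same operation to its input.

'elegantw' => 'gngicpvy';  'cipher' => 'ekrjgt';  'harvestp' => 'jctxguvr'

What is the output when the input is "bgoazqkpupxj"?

The transformation: shift every letter 2 places forward in the alphabet (wrapping around).
For "bgoazqkpupxj" the result is "diqcbsmrwrzl".

diqcbsmrwrzl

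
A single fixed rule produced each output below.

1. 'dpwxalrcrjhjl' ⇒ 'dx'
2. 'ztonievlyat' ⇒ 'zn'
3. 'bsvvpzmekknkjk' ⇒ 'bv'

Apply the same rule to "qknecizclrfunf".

qe

The pattern: keep one character in every 3, starting at position 1 (positions 1st, 4th, 7th, ...), then keep only the first 2 characters.
Applying both steps to "qknecizclrfunf": "qezrn", then "qe".
(Check on "ztonievlyat": → "znva" → "zn" ✓)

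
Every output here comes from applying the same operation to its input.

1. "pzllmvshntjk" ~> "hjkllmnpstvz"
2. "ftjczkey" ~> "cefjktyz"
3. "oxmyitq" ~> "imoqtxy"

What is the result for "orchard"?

acdhorr

The transformation: sort the characters into alphabetical order.
Applying that to "orchard" gives "acdhorr".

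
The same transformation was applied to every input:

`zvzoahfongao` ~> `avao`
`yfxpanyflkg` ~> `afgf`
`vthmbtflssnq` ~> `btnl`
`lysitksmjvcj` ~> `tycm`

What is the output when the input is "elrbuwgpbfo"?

In each case the input is transformed by: keep one character in every 3, starting at position 2 (positions 2nd, 5th, 8th, ...), then swap each adjacent pair of characters (1↔2, 3↔4, ...).
On "elrbuwgpbfo": the first step gives "lupo", and the second then gives "ulop".

ulop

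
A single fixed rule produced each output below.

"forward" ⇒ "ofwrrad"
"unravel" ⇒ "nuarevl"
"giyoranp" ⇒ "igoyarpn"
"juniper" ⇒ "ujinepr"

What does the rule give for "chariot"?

hcraoit

Rule — swap each adjacent pair of characters (1↔2, 3↔4, ...).
For "chariot" the result is "hcraoit".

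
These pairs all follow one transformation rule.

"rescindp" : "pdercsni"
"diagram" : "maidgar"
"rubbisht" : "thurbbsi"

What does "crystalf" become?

flrcsyat

In each case the input is transformed by: move the last 2 characters to the front (rotate right by 2), then swap each adjacent pair of characters (1↔2, 3↔4, ...).
"crystalf" → "lfcrysta" → "flrcsyat".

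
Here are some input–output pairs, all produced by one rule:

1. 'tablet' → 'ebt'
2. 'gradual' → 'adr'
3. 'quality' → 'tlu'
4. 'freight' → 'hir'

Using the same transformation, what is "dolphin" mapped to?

ipo

What's happening: reverse the string, then keep every other character starting from the second (positions 2nd, 4th, 6th, ...).
"dolphin" → "nihplod" → "ipo".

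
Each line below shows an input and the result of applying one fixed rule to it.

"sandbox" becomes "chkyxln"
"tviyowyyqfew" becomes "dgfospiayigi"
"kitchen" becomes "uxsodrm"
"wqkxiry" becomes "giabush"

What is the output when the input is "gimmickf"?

qpsuwmws

The rule is to take characters alternately from the front and the back (1st, last, 2nd, 2nd-last, ...), then shift every letter 10 places forward in the alphabet (wrapping around).
On "gimmickf" that produces "qpsuwmws".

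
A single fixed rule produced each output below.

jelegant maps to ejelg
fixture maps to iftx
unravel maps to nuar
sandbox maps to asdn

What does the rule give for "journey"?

ojru

Rule — delete the last 3 characters, then swap each adjacent pair of characters (1↔2, 3↔4, ...).
Applying both steps to "journey": "jour", then "ojru".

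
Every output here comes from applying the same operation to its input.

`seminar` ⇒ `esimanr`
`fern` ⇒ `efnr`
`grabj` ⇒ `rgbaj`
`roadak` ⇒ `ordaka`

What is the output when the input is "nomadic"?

In each case the input is transformed by: swap each adjacent pair of characters (1↔2, 3↔4, ...).
"nomadic" → "onamidc".

onamidc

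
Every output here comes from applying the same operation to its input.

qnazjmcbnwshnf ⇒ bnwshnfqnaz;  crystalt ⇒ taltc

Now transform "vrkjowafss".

Each output is the input with this applied: swap the front and back halves of the string, then delete the last 3 characters.
"vrkjowafss" → "wafssvrkjo" → "wafssvr".

wafssvr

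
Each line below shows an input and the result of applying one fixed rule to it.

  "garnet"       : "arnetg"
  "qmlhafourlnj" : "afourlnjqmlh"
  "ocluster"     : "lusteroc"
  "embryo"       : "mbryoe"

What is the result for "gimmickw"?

mmickwgi

Rule — move the last 2 characters to the front (rotate right by 2), then swap the front and back halves of the string.
"gimmickw" → "kwgimmic" → "mmickwgi".
(Check on "garnet": → "etgarn" → "arnetg" ✓)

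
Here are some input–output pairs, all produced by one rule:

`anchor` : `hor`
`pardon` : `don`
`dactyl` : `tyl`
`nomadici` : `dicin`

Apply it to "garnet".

Looking at the pairs, the operation is to swap the front and back halves of the string, then delete the last 3 characters.
Starting from "garnet": after the first operation, "netgar"; after the second, "net".

net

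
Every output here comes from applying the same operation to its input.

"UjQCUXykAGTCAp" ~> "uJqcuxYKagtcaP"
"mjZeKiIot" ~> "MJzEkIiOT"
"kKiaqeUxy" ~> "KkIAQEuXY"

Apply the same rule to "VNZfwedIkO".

vnzFWEDiKo

Looking at the pairs, the operation is to flip the case of every letter.
Applying that to "VNZfwedIkO" gives "vnzFWEDiKo".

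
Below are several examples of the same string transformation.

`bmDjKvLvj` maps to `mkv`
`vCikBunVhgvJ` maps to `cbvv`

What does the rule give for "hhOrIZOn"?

The rule is to keep one character in every 3, starting at position 2 (positions 2nd, 5th, 8th, ...), then convert every letter to lowercase.
Starting from "hhOrIZOn": after the first operation, "hIn"; after the second, "hin".
(Check on "bmDjKvLvj": → "mKv" → "mkv" ✓)

hin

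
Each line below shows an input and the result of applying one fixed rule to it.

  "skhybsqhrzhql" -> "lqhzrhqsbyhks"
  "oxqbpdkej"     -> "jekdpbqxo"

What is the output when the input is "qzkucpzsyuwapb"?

The transformation: reverse the string.
On "qzkucpzsyuwapb" that produces "bpawuyszpcukzq".

bpawuyszpcukzq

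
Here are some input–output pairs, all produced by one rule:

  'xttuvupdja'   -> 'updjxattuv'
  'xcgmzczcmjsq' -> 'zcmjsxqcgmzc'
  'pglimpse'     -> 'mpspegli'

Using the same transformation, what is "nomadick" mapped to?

dicnkoma

In each case the input is transformed by: swap the first and last characters, then swap the front and back halves of the string.
On "nomadick": the first step gives "komadicn", and the second then gives "dicnkoma".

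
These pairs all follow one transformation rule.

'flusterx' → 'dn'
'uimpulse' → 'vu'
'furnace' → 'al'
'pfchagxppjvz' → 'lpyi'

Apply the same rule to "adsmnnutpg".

bwy

The pattern: keep one character in every 3, starting at position 3 (positions 3rd, 6th, 9th, ...), then shift every letter 9 places forward in the alphabet (wrapping around).
Doing the same to "adsmnnutpg": "bwy".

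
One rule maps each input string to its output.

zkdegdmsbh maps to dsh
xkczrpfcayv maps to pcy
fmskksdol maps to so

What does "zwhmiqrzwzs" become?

The pattern: keep every other character starting from the second (positions 2nd, 4th, 6th, ...), then delete the first 2 characters.
"zwhmiqrzwzs" → "qzz".
(Check on "fmskksdol": → "mkso" → "so" ✓)

qzz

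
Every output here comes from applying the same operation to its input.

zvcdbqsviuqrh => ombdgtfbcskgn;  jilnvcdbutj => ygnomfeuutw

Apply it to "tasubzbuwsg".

The rule is to shift every letter 11 places forward in the alphabet (wrapping around), then move the first 3 characters to the end (rotate left by 3).
Working it through for "tasubzbuwsg": intermediate "eldfmkmfhdr", final "fmkmfhdreld".

fmkmfhdreld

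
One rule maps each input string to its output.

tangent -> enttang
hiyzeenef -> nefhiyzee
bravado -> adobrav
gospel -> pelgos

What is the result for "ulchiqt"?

Looking at the pairs, the operation is to move the last 3 characters to the front (rotate right by 3).
Applying that to "ulchiqt" gives "iqtulch".

iqtulch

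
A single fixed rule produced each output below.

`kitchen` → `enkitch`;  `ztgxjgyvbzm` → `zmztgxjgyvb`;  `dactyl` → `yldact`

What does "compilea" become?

Looking at the pairs, the operation is to move the last 2 characters to the front (rotate right by 2).
Doing the same to "compilea": "eacompil".

eacompil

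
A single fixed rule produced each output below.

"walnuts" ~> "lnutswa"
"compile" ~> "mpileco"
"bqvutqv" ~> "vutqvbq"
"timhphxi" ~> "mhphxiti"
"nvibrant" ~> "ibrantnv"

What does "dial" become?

aldi

The transformation: move the first 2 characters to the end (rotate left by 2).
Applying that to "dial" gives "aldi".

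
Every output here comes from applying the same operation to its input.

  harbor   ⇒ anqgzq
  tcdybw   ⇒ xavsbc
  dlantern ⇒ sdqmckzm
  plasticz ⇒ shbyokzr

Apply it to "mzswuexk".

Each output is the input with this applied: shift every letter 1 place backward in the alphabet (wrapping around), then swap the front and back halves of the string.
Working it through for "mzswuexk": intermediate "lyrvtdwj", final "tdwjlyrv".

tdwjlyrv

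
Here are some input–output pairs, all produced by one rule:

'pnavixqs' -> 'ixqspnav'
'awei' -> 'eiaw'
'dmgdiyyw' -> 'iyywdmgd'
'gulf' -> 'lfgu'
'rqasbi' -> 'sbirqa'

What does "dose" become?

The rule is to swap the front and back halves of the string.
For "dose" the result is "sedo".

sedo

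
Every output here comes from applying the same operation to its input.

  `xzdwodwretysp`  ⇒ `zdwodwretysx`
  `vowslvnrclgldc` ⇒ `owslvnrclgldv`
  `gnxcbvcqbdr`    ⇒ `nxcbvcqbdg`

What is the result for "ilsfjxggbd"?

lsfjxggbi

Each output is the input with this applied: swap the first and last characters, then delete the first character.
On "ilsfjxggbd": the first step gives "dlsfjxggbi", and the second then gives "lsfjxggbi".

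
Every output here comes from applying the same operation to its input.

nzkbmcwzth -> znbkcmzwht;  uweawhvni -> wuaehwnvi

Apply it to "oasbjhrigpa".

Looking at the pairs, the operation is to swap each adjacent pair of characters (1↔2, 3↔4, ...).
On "oasbjhrigpa" that produces "aobshjirpga".

aobshjirpga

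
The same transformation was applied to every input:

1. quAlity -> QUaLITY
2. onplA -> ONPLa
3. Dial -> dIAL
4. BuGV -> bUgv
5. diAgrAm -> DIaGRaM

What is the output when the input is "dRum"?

Rule — flip the case of every letter.
For "dRum" the result is "DrUM".

DrUM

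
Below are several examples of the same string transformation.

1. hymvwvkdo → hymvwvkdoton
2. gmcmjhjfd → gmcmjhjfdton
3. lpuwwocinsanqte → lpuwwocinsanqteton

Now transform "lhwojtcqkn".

lhwojtcqknton

Each output is the input with this applied: append "ton".
For "lhwojtcqkn" the result is "lhwojtcqknton".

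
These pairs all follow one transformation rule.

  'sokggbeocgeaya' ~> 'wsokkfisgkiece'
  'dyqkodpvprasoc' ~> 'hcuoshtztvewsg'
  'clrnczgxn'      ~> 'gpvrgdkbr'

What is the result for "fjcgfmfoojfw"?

jngkjqjssnja

Looking at the pairs, the operation is to shift every letter 4 places forward in the alphabet (wrapping around).
For "fjcgfmfoojfw" the result is "jngkjqjssnja".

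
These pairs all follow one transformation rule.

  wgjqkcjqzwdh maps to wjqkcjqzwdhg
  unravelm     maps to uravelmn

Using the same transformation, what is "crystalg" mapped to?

What's happening: move the first character to the end, then swap the first and last characters.
Applying that to "crystalg" gives "cystalgr".
(Check on "wgjqkcjqzwdh": → "gjqkcjqzwdhw" → "wjqkcjqzwdhg" ✓)

cystalgr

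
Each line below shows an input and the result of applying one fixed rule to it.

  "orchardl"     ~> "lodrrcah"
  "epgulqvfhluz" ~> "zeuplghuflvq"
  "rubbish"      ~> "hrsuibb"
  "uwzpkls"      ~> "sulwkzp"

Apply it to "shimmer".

rsehmim

Each output is the input with this applied: reverse the string, then take characters alternately from the front and the back (1st, last, 2nd, 2nd-last, ...).
"shimmer" → "rsehmim".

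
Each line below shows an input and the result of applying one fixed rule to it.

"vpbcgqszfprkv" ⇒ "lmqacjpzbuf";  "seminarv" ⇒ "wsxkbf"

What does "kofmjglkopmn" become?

What's happening: delete the first 2 characters, then shift every letter 10 places forward in the alphabet (wrapping around).
For "kofmjglkopmn", step one produces "fmjglkopmn"; step two turns that into "pwtqvuyzwx".

pwtqvuyzwx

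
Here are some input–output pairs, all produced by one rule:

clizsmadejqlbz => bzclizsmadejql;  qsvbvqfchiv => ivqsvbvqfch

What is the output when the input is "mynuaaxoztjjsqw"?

The pattern: move the last 2 characters to the front (rotate right by 2).
"mynuaaxoztjjsqw" → "qwmynuaaxoztjjs".

qwmynuaaxoztjjs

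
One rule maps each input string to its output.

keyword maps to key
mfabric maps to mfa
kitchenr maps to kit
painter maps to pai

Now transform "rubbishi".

rub

The pattern: keep only the first 3 characters.
For "rubbishi" the result is "rub".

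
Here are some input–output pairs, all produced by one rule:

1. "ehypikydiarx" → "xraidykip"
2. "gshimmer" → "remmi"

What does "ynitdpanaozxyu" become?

uyxzoanapdt

What's happening: reverse the string, then delete the last 3 characters.
On "ynitdpanaozxyu": the first step gives "uyxzoanapdtiny", and the second then gives "uyxzoanapdt".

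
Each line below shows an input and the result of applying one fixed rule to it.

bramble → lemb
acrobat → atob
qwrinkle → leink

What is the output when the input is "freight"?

htig

The rule is to delete the first 3 characters, then move the last 2 characters to the front (rotate right by 2).
Applying both steps to "freight": "ight", then "htig".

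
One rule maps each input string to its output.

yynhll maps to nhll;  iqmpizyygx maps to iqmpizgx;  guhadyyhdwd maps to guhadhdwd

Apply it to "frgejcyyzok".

The rule is to remove every "y".
For "frgejcyyzok" the result is "frgejczok".

frgejczok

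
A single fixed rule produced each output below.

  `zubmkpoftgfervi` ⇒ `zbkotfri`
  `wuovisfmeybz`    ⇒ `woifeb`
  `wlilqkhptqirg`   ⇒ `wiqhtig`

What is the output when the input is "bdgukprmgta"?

The transformation: keep every other character starting from the first (positions 1st, 3rd, 5th, ...).
Applying that to "bdgukprmgta" gives "bgkrga".

bgkrga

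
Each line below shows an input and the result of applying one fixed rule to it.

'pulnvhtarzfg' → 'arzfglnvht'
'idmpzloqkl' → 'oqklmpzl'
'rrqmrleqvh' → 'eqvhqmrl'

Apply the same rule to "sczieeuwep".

uwepziee

The rule is to delete the first 2 characters, then swap the front and back halves of the string.
Applying both steps to "sczieeuwep": "zieeuwep", then "uwepziee".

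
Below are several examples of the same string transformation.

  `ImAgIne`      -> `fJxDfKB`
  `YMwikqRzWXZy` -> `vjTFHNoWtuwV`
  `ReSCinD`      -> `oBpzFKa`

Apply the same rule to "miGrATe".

The pattern: shift every letter 3 places backward in the alphabet (wrapping around), then flip the case of every letter.
On "miGrATe": the first step gives "jfDoXQb", and the second then gives "JFdOxqB".

JFdOxqB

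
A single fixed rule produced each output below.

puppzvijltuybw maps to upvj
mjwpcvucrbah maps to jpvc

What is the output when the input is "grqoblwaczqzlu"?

In each case the input is transformed by: keep every other character starting from the second (positions 2nd, 4th, 6th, ...), then keep only the first 4 characters.
Applying both steps to "grqoblwaczqzlu": "rolazzu", then "rola".

rola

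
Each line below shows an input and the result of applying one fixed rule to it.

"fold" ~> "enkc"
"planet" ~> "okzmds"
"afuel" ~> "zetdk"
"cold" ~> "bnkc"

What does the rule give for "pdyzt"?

Looking at the pairs, the operation is to shift every letter 1 place backward in the alphabet (wrapping around).
Doing the same to "pdyzt": "ocxys".

ocxys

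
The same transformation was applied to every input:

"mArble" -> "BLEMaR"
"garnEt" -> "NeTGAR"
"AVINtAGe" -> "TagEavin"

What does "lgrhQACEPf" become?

acepFLGRHq

Looking at the pairs, the operation is to swap the front and back halves of the string, then flip the case of every letter.
Applying both steps to "lgrhQACEPf": "ACEPflgrhQ", then "acepFLGRHq".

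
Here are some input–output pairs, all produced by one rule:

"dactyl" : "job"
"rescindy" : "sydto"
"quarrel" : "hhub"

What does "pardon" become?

In each case the input is transformed by: shift every letter 10 places backward in the alphabet (wrapping around), then delete the first 3 characters.
Doing the same to "pardon": "ted".

ted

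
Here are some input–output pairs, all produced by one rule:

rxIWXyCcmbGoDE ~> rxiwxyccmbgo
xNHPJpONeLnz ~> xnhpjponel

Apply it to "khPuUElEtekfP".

khpuueletek

In each case the input is transformed by: delete the last 2 characters, then convert every letter to lowercase.
Working it through for "khPuUElEtekfP": intermediate "khPuUElEtek", final "khpuueletek".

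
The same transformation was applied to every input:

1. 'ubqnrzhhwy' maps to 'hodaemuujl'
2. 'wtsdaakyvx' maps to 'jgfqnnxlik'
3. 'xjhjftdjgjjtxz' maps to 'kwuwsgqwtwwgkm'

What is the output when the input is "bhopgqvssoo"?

Each output is the input with this applied: shift every letter 13 places forward in the alphabet (wrapping around) — i.e. ROT13.
Applying that to "bhopgqvssoo" gives "oubctdiffbb".

oubctdiffbb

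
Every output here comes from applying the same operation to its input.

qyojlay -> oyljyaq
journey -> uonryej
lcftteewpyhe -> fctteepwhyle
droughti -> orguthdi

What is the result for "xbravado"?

rbvadaxo

The rule is to move the first character to the end, then swap each adjacent pair of characters (1↔2, 3↔4, ...).
"xbravado" → "rbvadaxo".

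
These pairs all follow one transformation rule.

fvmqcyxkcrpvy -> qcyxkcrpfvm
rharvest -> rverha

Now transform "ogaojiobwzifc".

The transformation: delete the last 2 characters, then move the first 3 characters to the end (rotate left by 3).
"ogaojiobwzifc" → "ojiobwzioga".
(Check on "fvmqcyxkcrpvy": → "fvmqcyxkcrp" → "qcyxkcrpfvm" ✓)

ojiobwzioga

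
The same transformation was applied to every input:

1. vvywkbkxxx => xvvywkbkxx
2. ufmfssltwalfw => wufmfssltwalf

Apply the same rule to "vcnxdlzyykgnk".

The pattern: move the last character to the front.
For "vcnxdlzyykgnk" the result is "kvcnxdlzyykgn".

kvcnxdlzyykgn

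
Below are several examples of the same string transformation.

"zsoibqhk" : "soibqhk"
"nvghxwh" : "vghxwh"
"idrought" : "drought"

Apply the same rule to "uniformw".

The pattern: delete the first character.
"uniformw" → "niformw".

niformw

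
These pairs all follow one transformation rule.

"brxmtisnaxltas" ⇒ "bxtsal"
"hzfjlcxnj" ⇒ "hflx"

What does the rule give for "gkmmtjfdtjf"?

gmtft

What's happening: keep every other character starting from the first (positions 1st, 3rd, 5th, ...), then delete the last character.
For "gkmmtjfdtjf", step one produces "gmtftf"; step two turns that into "gmtft".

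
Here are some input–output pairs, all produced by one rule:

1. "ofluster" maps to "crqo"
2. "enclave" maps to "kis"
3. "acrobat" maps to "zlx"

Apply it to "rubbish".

The transformation: keep every other character starting from the second (positions 2nd, 4th, 6th, ...), then shift every letter 3 places backward in the alphabet (wrapping around).
"rubbish" → "ubs" → "ryp".

ryp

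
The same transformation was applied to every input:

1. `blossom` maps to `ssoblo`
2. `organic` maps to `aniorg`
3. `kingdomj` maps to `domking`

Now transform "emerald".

raleme

What's happening: delete the last character, then move the last 3 characters to the front (rotate right by 3).
Applying both steps to "emerald": "emeral", then "raleme".
(Check on "kingdomj": → "kingdom" → "domking" ✓)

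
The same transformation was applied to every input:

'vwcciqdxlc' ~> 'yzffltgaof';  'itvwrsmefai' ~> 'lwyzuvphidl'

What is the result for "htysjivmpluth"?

kwbvmlypsoxwk

Looking at the pairs, the operation is to shift every letter 3 places forward in the alphabet (wrapping around).
Applying that to "htysjivmpluth" gives "kwbvmlypsoxwk".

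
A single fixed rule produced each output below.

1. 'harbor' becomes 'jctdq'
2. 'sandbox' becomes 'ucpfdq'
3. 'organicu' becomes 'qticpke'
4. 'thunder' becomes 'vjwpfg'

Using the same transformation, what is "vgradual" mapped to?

xitcfwc

The pattern: delete the last character, then shift every letter 2 places forward in the alphabet (wrapping around).
"vgradual" → "xitcfwc".
(Check on "sandbox": → "sandbo" → "ucpfdq" ✓)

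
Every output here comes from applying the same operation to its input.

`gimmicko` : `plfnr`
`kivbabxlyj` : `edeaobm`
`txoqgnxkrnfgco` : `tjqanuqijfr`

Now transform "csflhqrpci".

oktusfl

What's happening: delete the first 3 characters, then shift every letter 3 places forward in the alphabet (wrapping around).
"csflhqrpci" → "lhqrpci" → "oktusfl".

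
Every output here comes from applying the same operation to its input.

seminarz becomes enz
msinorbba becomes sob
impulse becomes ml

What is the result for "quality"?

ui

Rule — keep one character in every 3, starting at position 2 (positions 2nd, 5th, 8th, ...).
For "quality" the result is "ui".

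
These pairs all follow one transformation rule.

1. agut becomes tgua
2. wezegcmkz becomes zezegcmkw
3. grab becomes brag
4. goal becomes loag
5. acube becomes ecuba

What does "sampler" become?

ramples

Rule — swap the first and last characters.
So "sampler" becomes "ramples".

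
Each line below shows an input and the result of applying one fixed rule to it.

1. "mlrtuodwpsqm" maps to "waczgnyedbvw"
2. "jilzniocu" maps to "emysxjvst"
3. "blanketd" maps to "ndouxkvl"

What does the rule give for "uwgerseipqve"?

The pattern: reverse the string, then shift every letter 10 places forward in the alphabet (wrapping around).
On "uwgerseipqve": the first step gives "evqpiesregwu", and the second then gives "ofazsocboqge".

ofazsocboqge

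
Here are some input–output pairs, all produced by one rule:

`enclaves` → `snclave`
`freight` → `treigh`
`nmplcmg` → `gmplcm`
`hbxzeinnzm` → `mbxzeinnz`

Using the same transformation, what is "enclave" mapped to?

The rule is to delete the first character, then move the last character to the front.
For "enclave" the result is "enclav".

enclav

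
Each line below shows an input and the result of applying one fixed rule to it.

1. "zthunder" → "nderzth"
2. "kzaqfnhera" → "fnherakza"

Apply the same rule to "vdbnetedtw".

etedtwvdb

The transformation: move the first 3 characters to the end (rotate left by 3), then delete the first character.
Working it through for "vdbnetedtw": intermediate "netedtwvdb", final "etedtwvdb".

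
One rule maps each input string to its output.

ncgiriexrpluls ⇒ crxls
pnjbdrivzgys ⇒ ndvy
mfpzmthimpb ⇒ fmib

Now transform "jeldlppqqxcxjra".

Rule — keep one character in every 3, starting at position 2 (positions 2nd, 5th, 8th, ...).
Applying that to "jeldlppqqxcxjra" gives "elqcr".

elqcr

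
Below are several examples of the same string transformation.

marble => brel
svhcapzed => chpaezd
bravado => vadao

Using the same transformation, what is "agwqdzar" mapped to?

qwzdra

What's happening: delete the first 2 characters, then swap each adjacent pair of characters (1↔2, 3↔4, ...).
So "agwqdzar" becomes "qwzdra".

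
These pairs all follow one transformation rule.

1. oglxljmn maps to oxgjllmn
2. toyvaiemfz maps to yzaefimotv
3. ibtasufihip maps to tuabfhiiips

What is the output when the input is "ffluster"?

tuefflrs

The pattern: sort the characters into alphabetical order, then move the last 2 characters to the front (rotate right by 2).
Applying both steps to "ffluster": "efflrstu", then "tuefflrs".
(Check on "ibtasufihip": → "abfhiiipstu" → "tuabfhiiips" ✓)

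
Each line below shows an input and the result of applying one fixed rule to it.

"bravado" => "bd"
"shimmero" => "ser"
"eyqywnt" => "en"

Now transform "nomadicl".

What's happening: swap each adjacent pair of characters (1↔2, 3↔4, ...), then keep one character in every 3, starting at position 2 (positions 2nd, 5th, 8th, ...).
For "nomadicl", step one produces "onamidlc"; step two turns that into "nic".

nic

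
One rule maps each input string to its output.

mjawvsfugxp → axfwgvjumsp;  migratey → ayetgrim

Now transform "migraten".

atergnim

Rule — sort the characters into alphabetical order, then take characters alternately from the front and the back (1st, last, 2nd, 2nd-last, ...).
Starting from "migraten": after the first operation, "aegimnrt"; after the second, "atergnim".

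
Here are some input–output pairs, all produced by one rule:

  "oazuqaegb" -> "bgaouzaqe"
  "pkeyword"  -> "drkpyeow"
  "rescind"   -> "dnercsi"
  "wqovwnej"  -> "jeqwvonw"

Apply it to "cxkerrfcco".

Each output is the input with this applied: move the last 2 characters to the front (rotate right by 2), then swap each adjacent pair of characters (1↔2, 3↔4, ...).
Working it through for "cxkerrfcco": intermediate "cocxkerrfc", final "ocxcekrrcf".

ocxcekrrcf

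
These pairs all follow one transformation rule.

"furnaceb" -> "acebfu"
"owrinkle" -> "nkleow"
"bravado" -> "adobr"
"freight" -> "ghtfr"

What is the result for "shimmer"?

mersh

Rule — move the first 2 characters to the end (rotate left by 2), then delete the first 2 characters.
So "shimmer" becomes "mersh".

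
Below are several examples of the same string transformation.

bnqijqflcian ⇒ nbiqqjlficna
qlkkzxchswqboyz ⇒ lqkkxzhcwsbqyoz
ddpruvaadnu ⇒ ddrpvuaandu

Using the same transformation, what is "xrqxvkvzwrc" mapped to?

The transformation: swap each adjacent pair of characters (1↔2, 3↔4, ...).
Doing the same to "xrqxvkvzwrc": "rxxqkvzvrwc".

rxxqkvzvrwc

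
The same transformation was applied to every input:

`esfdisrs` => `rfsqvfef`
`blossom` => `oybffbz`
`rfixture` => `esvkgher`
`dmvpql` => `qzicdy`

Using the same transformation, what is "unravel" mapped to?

haeniry

Looking at the pairs, the operation is to shift every letter 13 places forward in the alphabet (wrapping around) — i.e. ROT13.
For "unravel" the result is "haeniry".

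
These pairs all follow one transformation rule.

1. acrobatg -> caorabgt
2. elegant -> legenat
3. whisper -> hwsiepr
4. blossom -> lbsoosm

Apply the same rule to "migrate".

imrgtae

Each output is the input with this applied: swap each adjacent pair of characters (1↔2, 3↔4, ...).
"migrate" → "imrgtae".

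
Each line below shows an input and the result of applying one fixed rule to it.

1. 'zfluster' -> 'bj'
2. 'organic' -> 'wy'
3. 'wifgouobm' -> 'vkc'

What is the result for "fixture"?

Each output is the input with this applied: shift every letter 10 places backward in the alphabet (wrapping around), then keep one character in every 3, starting at position 3 (positions 3rd, 6th, 9th, ...).
So "fixture" becomes "nh".

nh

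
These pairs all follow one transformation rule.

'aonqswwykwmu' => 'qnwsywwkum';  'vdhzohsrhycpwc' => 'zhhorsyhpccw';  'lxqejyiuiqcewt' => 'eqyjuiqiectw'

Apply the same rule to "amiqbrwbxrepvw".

qirbbwrxpewv

In each case the input is transformed by: swap each adjacent pair of characters (1↔2, 3↔4, ...), then delete the first 2 characters.
Doing the same to "amiqbrwbxrepvw": "qirbbwrxpewv".
(Check on "lxqejyiuiqcewt": → "xleqyjuiqiectw" → "eqyjuiqiectw" ✓)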